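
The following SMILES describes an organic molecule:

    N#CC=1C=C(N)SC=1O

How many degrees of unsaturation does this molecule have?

5

Degree of unsaturation = (number of rings) + (number of π bonds).
Ring closures in the SMILES: 1.
π bonds: 2 double bonds (each 1 DoU), 1 triple bond (each 2 DoU) → 4 DoU from unsaturation.
Total DoU = 1 + 4 = 5.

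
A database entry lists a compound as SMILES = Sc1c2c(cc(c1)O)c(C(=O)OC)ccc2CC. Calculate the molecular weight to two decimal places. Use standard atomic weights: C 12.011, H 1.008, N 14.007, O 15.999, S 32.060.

First, the molecular formula is C14H14O3S (counting implicit H from valence).
  C: 14 × 12.011 = 168.154
  H: 14 × 1.008 = 14.112
  O: 3 × 15.999 = 47.997
  S: 1 × 32.060 = 32.060
Sum: 14×12.011 + 14×1.008 + 3×15.999 + 1×32.060 = 262.323 → 262.32 g/mol.

262.32 g/mol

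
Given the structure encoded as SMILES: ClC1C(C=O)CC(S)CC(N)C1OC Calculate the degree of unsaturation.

Molecular formula: C9H16ClNO2S.
DoU = (2C + 2 + N − H − X) / 2, where X is the halogen count and O/S are ignored.
    = (2·9 + 2 + 1 − 16 − 1) / 2 = 4 / 2 = 2.

2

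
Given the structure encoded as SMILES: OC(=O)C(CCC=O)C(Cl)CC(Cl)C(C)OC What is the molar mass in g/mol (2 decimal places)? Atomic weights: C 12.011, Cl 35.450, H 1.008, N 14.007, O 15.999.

285.16 g/mol

First, the molecular formula is C11H18Cl2O4 (counting implicit H from valence).
  C: 11 × 12.011 = 132.121
  Cl: 2 × 35.450 = 70.900
  H: 18 × 1.008 = 18.144
  O: 4 × 15.999 = 63.996
Sum: 11×12.011 + 2×35.450 + 18×1.008 + 4×15.999 = 285.161 → 285.16 g/mol.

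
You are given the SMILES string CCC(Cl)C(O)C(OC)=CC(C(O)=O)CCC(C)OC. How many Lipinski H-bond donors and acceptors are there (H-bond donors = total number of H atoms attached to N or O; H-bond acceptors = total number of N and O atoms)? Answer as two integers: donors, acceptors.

Donors: find every N or O and count the H atoms it carries.
  atom 6 (O): bond orders sum to 1 → 1 H
  atom 8 (O): bond orders sum to 2 → 0 H
  atom 13 (O): bond orders sum to 1 → 1 H
  atom 14 (O): bond orders sum to 2 → 0 H
  atom 19 (O): bond orders sum to 2 → 0 H
Lipinski HBD = 2.
Acceptors: N atoms = 0, O atoms = 5 → HBA = 5.

2, 5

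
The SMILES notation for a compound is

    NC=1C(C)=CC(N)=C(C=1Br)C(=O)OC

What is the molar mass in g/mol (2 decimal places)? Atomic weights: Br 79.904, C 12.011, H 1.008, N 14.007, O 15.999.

First, the molecular formula is C9H11BrN2O2 (counting implicit H from valence).
  Br: 1 × 79.904 = 79.904
  C: 9 × 12.011 = 108.099
  H: 11 × 1.008 = 11.088
  N: 2 × 14.007 = 28.014
  O: 2 × 15.999 = 31.998
Sum: 1×79.904 + 9×12.011 + 11×1.008 + 2×14.007 + 2×15.999 = 259.103 → 259.10 g/mol.

259.10 g/mol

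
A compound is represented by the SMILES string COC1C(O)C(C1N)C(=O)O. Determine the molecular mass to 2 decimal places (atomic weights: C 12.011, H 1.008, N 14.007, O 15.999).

First, the molecular formula is C6H11NO4 (counting implicit H from valence).
  C: 6 × 12.011 = 72.066
  H: 11 × 1.008 = 11.088
  N: 1 × 14.007 = 14.007
  O: 4 × 15.999 = 63.996
Sum: 6×12.011 + 11×1.008 + 1×14.007 + 4×15.999 = 161.157 → 161.16 g/mol.

161.16 g/mol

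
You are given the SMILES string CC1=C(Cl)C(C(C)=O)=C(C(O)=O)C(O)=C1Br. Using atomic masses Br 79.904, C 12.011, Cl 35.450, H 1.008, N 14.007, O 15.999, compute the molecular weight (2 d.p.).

First, the molecular formula is C10H8BrClO4 (counting implicit H from valence).
  Br: 1 × 79.904 = 79.904
  C: 10 × 12.011 = 120.110
  Cl: 1 × 35.450 = 35.450
  H: 8 × 1.008 = 8.064
  O: 4 × 15.999 = 63.996
Sum: 1×79.904 + 10×12.011 + 1×35.450 + 8×1.008 + 4×15.999 = 307.524 → 307.52 g/mol.

307.52 g/mol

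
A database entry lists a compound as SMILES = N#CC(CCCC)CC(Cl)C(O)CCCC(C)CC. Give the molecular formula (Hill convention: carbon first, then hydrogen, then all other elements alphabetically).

C16H30ClNO

Walk through each heavy atom and fill implicit hydrogens from standard valence (C 4, N 3, O 2, S 2, halogen 1):
  atom 1: N, bond orders sum to 3 (valence 3) → 0 H
  atom 2: C, bond orders sum to 4 (valence 4) → 0 H
  atom 3: C, bond orders sum to 3 (valence 4) → 1 H
  atom 4: C, bond orders sum to 2 (valence 4) → 2 H
  atom 5: C, bond orders sum to 2 (valence 4) → 2 H
  atom 6: C, bond orders sum to 2 (valence 4) → 2 H
  atom 7: C, bond orders sum to 1 (valence 4) → 3 H
  atom 8: C, bond orders sum to 2 (valence 4) → 2 H
  atom 9: C, bond orders sum to 3 (valence 4) → 1 H
  atom 10: Cl (halogen, monovalent) → 0 H
  atom 11: C, bond orders sum to 3 (valence 4) → 1 H
  atom 12: O, bond orders sum to 1 (valence 2) → 1 H
  atom 13: C, bond orders sum to 2 (valence 4) → 2 H
  atom 14: C, bond orders sum to 2 (valence 4) → 2 H
  atom 15: C, bond orders sum to 2 (valence 4) → 2 H
  atom 16: C, bond orders sum to 3 (valence 4) → 1 H
  atom 17: C, bond orders sum to 1 (valence 4) → 3 H
  atom 18: C, bond orders sum to 2 (valence 4) → 2 H
  atom 19: C, bond orders sum to 1 (valence 4) → 3 H
Totals → C:16, H:30, Cl:1, N:1, O:1.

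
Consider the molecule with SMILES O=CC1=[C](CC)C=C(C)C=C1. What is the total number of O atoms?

1

Scan the SMILES for O atoms (remember two-letter symbols like Cl and Br are single atoms).
Oxygen count: 1.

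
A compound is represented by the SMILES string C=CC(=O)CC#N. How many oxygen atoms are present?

Scan the SMILES for O atoms (remember two-letter symbols like Cl and Br are single atoms).
Oxygen count: 1.

1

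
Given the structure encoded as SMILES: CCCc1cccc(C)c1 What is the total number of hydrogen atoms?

14

Walk through each heavy atom and fill implicit hydrogens from standard valence (C 4, N 3, O 2, S 2, halogen 1); for lowercase aromatic atoms, an aromatic c carries 1 H when it has two neighbours and 0 H with three, and aromatic n carries 0 H:
  atom 1: C, bond orders sum to 1 (valence 4) → 3 H
  atom 2: C, bond orders sum to 2 (valence 4) → 2 H
  atom 3: C, bond orders sum to 2 (valence 4) → 2 H
  atom 4: aromatic c, 3 neighbours → 0 H
  atom 5: aromatic c, 2 neighbours → 1 H
  atom 6: aromatic c, 2 neighbours → 1 H
  atom 7: aromatic c, 2 neighbours → 1 H
  atom 8: aromatic c, 3 neighbours → 0 H
  atom 9: C, bond orders sum to 1 (valence 4) → 3 H
  atom 10: aromatic c, 2 neighbours → 1 H
Total hydrogens: 14.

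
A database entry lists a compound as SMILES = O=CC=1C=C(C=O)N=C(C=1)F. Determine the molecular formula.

Walk through each heavy atom and fill implicit hydrogens from standard valence (C 4, N 3, O 2, S 2, halogen 1):
  atom 1: O, bond orders sum to 2 (valence 2) → 0 H
  atom 2: C, bond orders sum to 3 (valence 4) → 1 H
  atom 3: C, bond orders sum to 4 (valence 4) → 0 H
  atom 4: C, bond orders sum to 3 (valence 4) → 1 H
  atom 5: C, bond orders sum to 4 (valence 4) → 0 H
  atom 6: C, bond orders sum to 3 (valence 4) → 1 H
  atom 7: O, bond orders sum to 2 (valence 2) → 0 H
  atom 8: N, bond orders sum to 3 (valence 3) → 0 H
  atom 9: C, bond orders sum to 4 (valence 4) → 0 H
  atom 10: C, bond orders sum to 3 (valence 4) → 1 H
  atom 11: F (halogen, monovalent) → 0 H
Totals → C:7, H:4, F:1, N:1, O:2.

C7H4FNO2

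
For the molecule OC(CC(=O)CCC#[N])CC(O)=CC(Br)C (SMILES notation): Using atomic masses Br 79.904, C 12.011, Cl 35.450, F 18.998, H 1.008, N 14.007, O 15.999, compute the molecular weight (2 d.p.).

First, the molecular formula is C11H16BrNO3 (counting implicit H from valence).
  Br: 1 × 79.904 = 79.904
  C: 11 × 12.011 = 132.121
  H: 16 × 1.008 = 16.128
  N: 1 × 14.007 = 14.007
  O: 3 × 15.999 = 47.997
Sum: 1×79.904 + 11×12.011 + 16×1.008 + 1×14.007 + 3×15.999 = 290.157 → 290.16 g/mol.

290.16 g/mol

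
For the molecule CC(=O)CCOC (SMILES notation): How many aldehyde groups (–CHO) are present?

0

Scan the SMILES for the aldehyde motif — none present.
Groups that are present: 1 ether, 1 ketone.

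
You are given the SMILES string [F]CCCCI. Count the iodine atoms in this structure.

Scan the SMILES for I atoms (remember two-letter symbols like Cl and Br are single atoms).
Iodine count: 1.

1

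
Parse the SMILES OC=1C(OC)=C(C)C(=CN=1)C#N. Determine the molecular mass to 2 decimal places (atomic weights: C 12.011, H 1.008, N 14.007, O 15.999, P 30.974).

164.16 g/mol

First, the molecular formula is C8H8N2O2 (counting implicit H from valence).
  C: 8 × 12.011 = 96.088
  H: 8 × 1.008 = 8.064
  N: 2 × 14.007 = 28.014
  O: 2 × 15.999 = 31.998
Sum: 8×12.011 + 8×1.008 + 2×14.007 + 2×15.999 = 164.164 → 164.16 g/mol.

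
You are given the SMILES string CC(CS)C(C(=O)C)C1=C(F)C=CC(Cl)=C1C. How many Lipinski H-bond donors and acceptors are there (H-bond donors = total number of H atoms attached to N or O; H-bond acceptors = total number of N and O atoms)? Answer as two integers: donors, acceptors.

0, 1

Donors: find every N or O and count the H atoms it carries.
  atom 7 (O): bond orders sum to 2 → 0 H
Lipinski HBD = 0.
Acceptors: N atoms = 0, O atoms = 1 → HBA = 1.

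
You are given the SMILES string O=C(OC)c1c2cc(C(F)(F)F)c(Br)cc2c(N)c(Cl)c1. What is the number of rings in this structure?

In SMILES, each pair of matching ring-closure digits denotes one ring-closing bond; the number of such bonds equals the number of independent rings.
Ring-closure bonds here: 2.

2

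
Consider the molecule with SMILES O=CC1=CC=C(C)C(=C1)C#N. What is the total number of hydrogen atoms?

Walk through each heavy atom and fill implicit hydrogens from standard valence (C 4, N 3, O 2, S 2, halogen 1):
  atom 1: O, bond orders sum to 2 (valence 2) → 0 H
  atom 2: C, bond orders sum to 3 (valence 4) → 1 H
  atom 3: C, bond orders sum to 4 (valence 4) → 0 H
  atom 4: C, bond orders sum to 3 (valence 4) → 1 H
  atom 5: C, bond orders sum to 3 (valence 4) → 1 H
  atom 6: C, bond orders sum to 4 (valence 4) → 0 H
  atom 7: C, bond orders sum to 1 (valence 4) → 3 H
  atom 8: C, bond orders sum to 4 (valence 4) → 0 H
  atom 9: C, bond orders sum to 3 (valence 4) → 1 H
  atom 10: C, bond orders sum to 4 (valence 4) → 0 H
  atom 11: N, bond orders sum to 3 (valence 3) → 0 H
Total hydrogens: 7.

7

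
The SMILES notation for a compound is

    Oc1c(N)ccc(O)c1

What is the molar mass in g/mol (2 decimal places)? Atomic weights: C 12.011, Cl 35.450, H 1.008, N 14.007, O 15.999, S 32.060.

125.13 g/mol

First, the molecular formula is C6H7NO2 (counting implicit H from valence).
  C: 6 × 12.011 = 72.066
  H: 7 × 1.008 = 7.056
  N: 1 × 14.007 = 14.007
  O: 2 × 15.999 = 31.998
Sum: 6×12.011 + 7×1.008 + 1×14.007 + 2×15.999 = 125.127 → 125.13 g/mol.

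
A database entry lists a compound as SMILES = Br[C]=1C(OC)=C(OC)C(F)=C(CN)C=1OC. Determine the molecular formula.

Walk through each heavy atom and fill implicit hydrogens from standard valence (C 4, N 3, O 2, S 2, halogen 1):
  atom 1: Br (halogen, monovalent) → 0 H
  atom 2: C with explicit H count 0
  atom 3: C, bond orders sum to 4 (valence 4) → 0 H
  atom 4: O, bond orders sum to 2 (valence 2) → 0 H
  atom 5: C, bond orders sum to 1 (valence 4) → 3 H
  atom 6: C, bond orders sum to 4 (valence 4) → 0 H
  atom 7: O, bond orders sum to 2 (valence 2) → 0 H
  atom 8: C, bond orders sum to 1 (valence 4) → 3 H
  atom 9: C, bond orders sum to 4 (valence 4) → 0 H
  atom 10: F (halogen, monovalent) → 0 H
  atom 11: C, bond orders sum to 4 (valence 4) → 0 H
  atom 12: C, bond orders sum to 2 (valence 4) → 2 H
  atom 13: N, bond orders sum to 1 (valence 3) → 2 H
  atom 14: C, bond orders sum to 4 (valence 4) → 0 H
  atom 15: O, bond orders sum to 2 (valence 2) → 0 H
  atom 16: C, bond orders sum to 1 (valence 4) → 3 H
Totals → C:10, H:13, Br:1, F:1, N:1, O:3.

C10H13BrFNO3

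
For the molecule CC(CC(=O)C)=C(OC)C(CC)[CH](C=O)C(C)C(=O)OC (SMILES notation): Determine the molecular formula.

Walk through each heavy atom and fill implicit hydrogens from standard valence (C 4, N 3, O 2, S 2, halogen 1):
  atom 1: C, bond orders sum to 1 (valence 4) → 3 H
  atom 2: C, bond orders sum to 4 (valence 4) → 0 H
  atom 3: C, bond orders sum to 2 (valence 4) → 2 H
  atom 4: C, bond orders sum to 4 (valence 4) → 0 H
  atom 5: O, bond orders sum to 2 (valence 2) → 0 H
  atom 6: C, bond orders sum to 1 (valence 4) → 3 H
  atom 7: C, bond orders sum to 4 (valence 4) → 0 H
  atom 8: O, bond orders sum to 2 (valence 2) → 0 H
  atom 9: C, bond orders sum to 1 (valence 4) → 3 H
  atom 10: C, bond orders sum to 3 (valence 4) → 1 H
  atom 11: C, bond orders sum to 2 (valence 4) → 2 H
  atom 12: C, bond orders sum to 1 (valence 4) → 3 H
  atom 13: C with explicit H count 1
  atom 14: C, bond orders sum to 3 (valence 4) → 1 H
  atom 15: O, bond orders sum to 2 (valence 2) → 0 H
  atom 16: C, bond orders sum to 3 (valence 4) → 1 H
  atom 17: C, bond orders sum to 1 (valence 4) → 3 H
  atom 18: C, bond orders sum to 4 (valence 4) → 0 H
  atom 19: O, bond orders sum to 2 (valence 2) → 0 H
  atom 20: O, bond orders sum to 2 (valence 2) → 0 H
  atom 21: C, bond orders sum to 1 (valence 4) → 3 H
Totals → C:16, H:26, O:5.

C16H26O5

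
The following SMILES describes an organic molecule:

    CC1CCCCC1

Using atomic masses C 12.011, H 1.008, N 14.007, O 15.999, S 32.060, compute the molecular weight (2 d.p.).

98.19 g/mol

First, the molecular formula is C7H14 (counting implicit H from valence).
  C: 7 × 12.011 = 84.077
  H: 14 × 1.008 = 14.112
Sum: 7×12.011 + 14×1.008 = 98.189 → 98.19 g/mol.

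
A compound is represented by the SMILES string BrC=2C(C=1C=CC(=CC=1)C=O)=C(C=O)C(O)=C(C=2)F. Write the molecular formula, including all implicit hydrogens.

Walk through each heavy atom and fill implicit hydrogens from standard valence (C 4, N 3, O 2, S 2, halogen 1):
  atom 1: Br (halogen, monovalent) → 0 H
  atom 2: C, bond orders sum to 4 (valence 4) → 0 H
  atom 3: C, bond orders sum to 4 (valence 4) → 0 H
  atom 4: C, bond orders sum to 4 (valence 4) → 0 H
  atom 5: C, bond orders sum to 3 (valence 4) → 1 H
  atom 6: C, bond orders sum to 3 (valence 4) → 1 H
  atom 7: C, bond orders sum to 4 (valence 4) → 0 H
  atom 8: C, bond orders sum to 3 (valence 4) → 1 H
  atom 9: C, bond orders sum to 3 (valence 4) → 1 H
  atom 10: C, bond orders sum to 3 (valence 4) → 1 H
  atom 11: O, bond orders sum to 2 (valence 2) → 0 H
  atom 12: C, bond orders sum to 4 (valence 4) → 0 H
  atom 13: C, bond orders sum to 3 (valence 4) → 1 H
  atom 14: O, bond orders sum to 2 (valence 2) → 0 H
  atom 15: C, bond orders sum to 4 (valence 4) → 0 H
  atom 16: O, bond orders sum to 1 (valence 2) → 1 H
  atom 17: C, bond orders sum to 4 (valence 4) → 0 H
  atom 18: C, bond orders sum to 3 (valence 4) → 1 H
  atom 19: F (halogen, monovalent) → 0 H
Totals → C:14, H:8, Br:1, F:1, O:3.

C14H8BrFO3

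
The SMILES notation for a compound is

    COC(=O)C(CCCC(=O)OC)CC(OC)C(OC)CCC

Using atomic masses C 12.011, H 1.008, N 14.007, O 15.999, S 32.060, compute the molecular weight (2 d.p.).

First, the molecular formula is C16H30O6 (counting implicit H from valence).
  C: 16 × 12.011 = 192.176
  H: 30 × 1.008 = 30.240
  O: 6 × 15.999 = 95.994
Sum: 16×12.011 + 30×1.008 + 6×15.999 = 318.410 → 318.41 g/mol.

318.41 g/mol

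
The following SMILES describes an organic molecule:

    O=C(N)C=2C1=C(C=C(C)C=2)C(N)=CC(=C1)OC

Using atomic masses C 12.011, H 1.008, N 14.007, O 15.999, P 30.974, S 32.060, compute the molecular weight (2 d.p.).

First, the molecular formula is C13H14N2O2 (counting implicit H from valence).
  C: 13 × 12.011 = 156.143
  H: 14 × 1.008 = 14.112
  N: 2 × 14.007 = 28.014
  O: 2 × 15.999 = 31.998
Sum: 13×12.011 + 14×1.008 + 2×14.007 + 2×15.999 = 230.267 → 230.27 g/mol.

230.27 g/mol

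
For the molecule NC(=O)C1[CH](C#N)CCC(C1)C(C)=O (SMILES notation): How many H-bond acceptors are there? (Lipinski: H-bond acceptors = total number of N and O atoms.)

4

N atoms: 2; O atoms: 2.
Lipinski HBA = 2 + 2 = 4.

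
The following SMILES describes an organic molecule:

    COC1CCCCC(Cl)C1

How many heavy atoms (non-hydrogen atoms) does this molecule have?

10

Every atom symbol written in the SMILES (organic subset) is one heavy atom; implicit H are not written.
Heavy atoms by element → C:8, Cl:1, O:1.
Total: 10.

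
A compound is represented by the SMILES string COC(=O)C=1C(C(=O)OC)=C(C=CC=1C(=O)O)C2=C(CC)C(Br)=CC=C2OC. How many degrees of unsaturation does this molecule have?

11

Molecular formula: C20H19BrO7.
DoU = (2C + 2 + N − H − X) / 2, where X is the halogen count and O/S are ignored.
    = (2·20 + 2 + 0 − 19 − 1) / 2 = 22 / 2 = 11.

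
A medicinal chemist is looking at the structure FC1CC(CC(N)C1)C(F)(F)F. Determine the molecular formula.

C7H11F4N

Walk through each heavy atom and fill implicit hydrogens from standard valence (C 4, N 3, O 2, S 2, halogen 1):
  atom 1: F (halogen, monovalent) → 0 H
  atom 2: C, bond orders sum to 3 (valence 4) → 1 H
  atom 3: C, bond orders sum to 2 (valence 4) → 2 H
  atom 4: C, bond orders sum to 3 (valence 4) → 1 H
  atom 5: C, bond orders sum to 2 (valence 4) → 2 H
  atom 6: C, bond orders sum to 3 (valence 4) → 1 H
  atom 7: N, bond orders sum to 1 (valence 3) → 2 H
  atom 8: C, bond orders sum to 2 (valence 4) → 2 H
  atom 9: C, bond orders sum to 4 (valence 4) → 0 H
  atom 10: F (halogen, monovalent) → 0 H
  atom 11: F (halogen, monovalent) → 0 H
  atom 12: F (halogen, monovalent) → 0 H
Totals → C:7, H:11, F:4, N:1.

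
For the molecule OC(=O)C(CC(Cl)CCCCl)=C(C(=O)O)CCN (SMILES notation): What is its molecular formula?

C11H17Cl2NO4

Walk through each heavy atom and fill implicit hydrogens from standard valence (C 4, N 3, O 2, S 2, halogen 1):
  atom 1: O, bond orders sum to 1 (valence 2) → 1 H
  atom 2: C, bond orders sum to 4 (valence 4) → 0 H
  atom 3: O, bond orders sum to 2 (valence 2) → 0 H
  atom 4: C, bond orders sum to 4 (valence 4) → 0 H
  atom 5: C, bond orders sum to 2 (valence 4) → 2 H
  atom 6: C, bond orders sum to 3 (valence 4) → 1 H
  atom 7: Cl (halogen, monovalent) → 0 H
  atom 8: C, bond orders sum to 2 (valence 4) → 2 H
  atom 9: C, bond orders sum to 2 (valence 4) → 2 H
  atom 10: C, bond orders sum to 2 (valence 4) → 2 H
  atom 11: Cl (halogen, monovalent) → 0 H
  atom 12: C, bond orders sum to 4 (valence 4) → 0 H
  atom 13: C, bond orders sum to 4 (valence 4) → 0 H
  atom 14: O, bond orders sum to 2 (valence 2) → 0 H
  atom 15: O, bond orders sum to 1 (valence 2) → 1 H
  atom 16: C, bond orders sum to 2 (valence 4) → 2 H
  atom 17: C, bond orders sum to 2 (valence 4) → 2 H
  atom 18: N, bond orders sum to 1 (valence 3) → 2 H
Totals → C:11, H:17, Cl:2, N:1, O:4.
In Hill order: C11H17Cl2NO4.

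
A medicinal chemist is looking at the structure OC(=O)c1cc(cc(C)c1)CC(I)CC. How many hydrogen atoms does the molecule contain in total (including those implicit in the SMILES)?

Walk through each heavy atom and fill implicit hydrogens from standard valence (C 4, N 3, O 2, S 2, halogen 1); for lowercase aromatic atoms, an aromatic c carries 1 H when it has two neighbours and 0 H with three, and aromatic n carries 0 H:
  atom 1: O, bond orders sum to 1 (valence 2) → 1 H
  atom 2: C, bond orders sum to 4 (valence 4) → 0 H
  atom 3: O, bond orders sum to 2 (valence 2) → 0 H
  atom 4: aromatic c, 3 neighbours → 0 H
  atom 5: aromatic c, 2 neighbours → 1 H
  atom 6: aromatic c, 3 neighbours → 0 H
  atom 7: aromatic c, 2 neighbours → 1 H
  atom 8: aromatic c, 3 neighbours → 0 H
  atom 9: C, bond orders sum to 1 (valence 4) → 3 H
  atom 10: aromatic c, 2 neighbours → 1 H
  atom 11: C, bond orders sum to 2 (valence 4) → 2 H
  atom 12: C, bond orders sum to 3 (valence 4) → 1 H
  atom 13: I (halogen, monovalent) → 0 H
  atom 14: C, bond orders sum to 2 (valence 4) → 2 H
  atom 15: C, bond orders sum to 1 (valence 4) → 3 H
Total hydrogens: 15.

15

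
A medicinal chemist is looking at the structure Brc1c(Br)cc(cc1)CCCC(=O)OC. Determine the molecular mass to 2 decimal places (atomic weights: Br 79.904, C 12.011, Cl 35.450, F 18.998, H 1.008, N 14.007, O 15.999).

First, the molecular formula is C11H12Br2O2 (counting implicit H from valence).
  Br: 2 × 79.904 = 159.808
  C: 11 × 12.011 = 132.121
  H: 12 × 1.008 = 12.096
  O: 2 × 15.999 = 31.998
Sum: 2×79.904 + 11×12.011 + 12×1.008 + 2×15.999 = 336.023 → 336.02 g/mol.

336.02 g/mol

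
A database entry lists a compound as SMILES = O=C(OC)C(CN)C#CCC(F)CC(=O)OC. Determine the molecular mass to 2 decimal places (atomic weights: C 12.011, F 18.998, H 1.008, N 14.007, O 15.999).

First, the molecular formula is C11H16FNO4 (counting implicit H from valence).
  C: 11 × 12.011 = 132.121
  F: 1 × 18.998 = 18.998
  H: 16 × 1.008 = 16.128
  N: 1 × 14.007 = 14.007
  O: 4 × 15.999 = 63.996
Sum: 11×12.011 + 1×18.998 + 16×1.008 + 1×14.007 + 4×15.999 = 245.250 → 245.25 g/mol.

245.25 g/mol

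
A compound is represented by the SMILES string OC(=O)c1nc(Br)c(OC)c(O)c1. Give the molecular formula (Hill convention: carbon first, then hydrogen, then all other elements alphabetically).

C7H6BrNO4

Walk through each heavy atom and fill implicit hydrogens from standard valence (C 4, N 3, O 2, S 2, halogen 1); for lowercase aromatic atoms, an aromatic c carries 1 H when it has two neighbours and 0 H with three, and aromatic n carries 0 H:
  atom 1: O, bond orders sum to 1 (valence 2) → 1 H
  atom 2: C, bond orders sum to 4 (valence 4) → 0 H
  atom 3: O, bond orders sum to 2 (valence 2) → 0 H
  atom 4: aromatic c, 3 neighbours → 0 H
  atom 5: aromatic n, 2 neighbours → 0 H
  atom 6: aromatic c, 3 neighbours → 0 H
  atom 7: Br (halogen, monovalent) → 0 H
  atom 8: aromatic c, 3 neighbours → 0 H
  atom 9: O, bond orders sum to 2 (valence 2) → 0 H
  atom 10: C, bond orders sum to 1 (valence 4) → 3 H
  atom 11: aromatic c, 3 neighbours → 0 H
  atom 12: O, bond orders sum to 1 (valence 2) → 1 H
  atom 13: aromatic c, 2 neighbours → 1 H
Totals → C:7, H:6, Br:1, N:1, O:4.
In Hill order: C7H6BrNO4.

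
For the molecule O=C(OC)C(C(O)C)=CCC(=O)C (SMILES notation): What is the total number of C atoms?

Count every carbon token in the SMILES (each C, including those in ring-closure positions and inside branches).
Carbon count: 9.

9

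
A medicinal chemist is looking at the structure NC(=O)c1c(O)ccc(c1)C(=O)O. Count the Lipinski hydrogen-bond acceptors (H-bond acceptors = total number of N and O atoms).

N atoms: 1; O atoms: 4.
Lipinski HBA = 1 + 4 = 5.

5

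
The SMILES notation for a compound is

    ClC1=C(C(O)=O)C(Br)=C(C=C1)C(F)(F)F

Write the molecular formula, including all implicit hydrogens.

Walk through each heavy atom and fill implicit hydrogens from standard valence (C 4, N 3, O 2, S 2, halogen 1):
  atom 1: Cl (halogen, monovalent) → 0 H
  atom 2: C, bond orders sum to 4 (valence 4) → 0 H
  atom 3: C, bond orders sum to 4 (valence 4) → 0 H
  atom 4: C, bond orders sum to 4 (valence 4) → 0 H
  atom 5: O, bond orders sum to 1 (valence 2) → 1 H
  atom 6: O, bond orders sum to 2 (valence 2) → 0 H
  atom 7: C, bond orders sum to 4 (valence 4) → 0 H
  atom 8: Br (halogen, monovalent) → 0 H
  atom 9: C, bond orders sum to 4 (valence 4) → 0 H
  atom 10: C, bond orders sum to 3 (valence 4) → 1 H
  atom 11: C, bond orders sum to 3 (valence 4) → 1 H
  atom 12: C, bond orders sum to 4 (valence 4) → 0 H
  atom 13: F (halogen, monovalent) → 0 H
  atom 14: F (halogen, monovalent) → 0 H
  atom 15: F (halogen, monovalent) → 0 H
Totals → C:8, H:3, Br:1, Cl:1, F:3, O:2.

C8H3BrClF3O2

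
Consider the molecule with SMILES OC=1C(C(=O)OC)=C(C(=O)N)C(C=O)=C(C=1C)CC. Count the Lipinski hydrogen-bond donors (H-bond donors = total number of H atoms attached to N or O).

3

Donors: find every N or O and count the H atoms it carries.
  atom 1 (O): bond orders sum to 1 → 1 H
  atom 5 (O): bond orders sum to 2 → 0 H
  atom 6 (O): bond orders sum to 2 → 0 H
  atom 10 (O): bond orders sum to 2 → 0 H
  atom 11 (N): bond orders sum to 1 → 2 H
  atom 14 (O): bond orders sum to 2 → 0 H
Lipinski HBD = 3.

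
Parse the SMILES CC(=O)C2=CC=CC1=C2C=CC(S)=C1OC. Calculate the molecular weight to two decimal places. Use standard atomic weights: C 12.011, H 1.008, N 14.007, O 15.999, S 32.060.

232.30 g/mol

First, the molecular formula is C13H12O2S (counting implicit H from valence).
  C: 13 × 12.011 = 156.143
  H: 12 × 1.008 = 12.096
  O: 2 × 15.999 = 31.998
  S: 1 × 32.060 = 32.060
Sum: 13×12.011 + 12×1.008 + 2×15.999 + 1×32.060 = 232.297 → 232.30 g/mol.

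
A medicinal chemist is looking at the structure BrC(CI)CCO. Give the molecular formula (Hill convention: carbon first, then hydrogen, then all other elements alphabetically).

Walk through each heavy atom and fill implicit hydrogens from standard valence (C 4, N 3, O 2, S 2, halogen 1):
  atom 1: Br (halogen, monovalent) → 0 H
  atom 2: C, bond orders sum to 3 (valence 4) → 1 H
  atom 3: C, bond orders sum to 2 (valence 4) → 2 H
  atom 4: I (halogen, monovalent) → 0 H
  atom 5: C, bond orders sum to 2 (valence 4) → 2 H
  atom 6: C, bond orders sum to 2 (valence 4) → 2 H
  atom 7: O, bond orders sum to 1 (valence 2) → 1 H
Totals → C:4, H:8, Br:1, I:1, O:1.
In Hill order: C4H8BrIO.

C4H8BrIO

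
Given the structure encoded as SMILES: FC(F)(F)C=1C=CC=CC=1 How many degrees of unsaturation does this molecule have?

Molecular formula: C7H5F3.
DoU = (2C + 2 + N − H − X) / 2, where X is the halogen count and O/S are ignored.
    = (2·7 + 2 + 0 − 5 − 3) / 2 = 8 / 2 = 4.

4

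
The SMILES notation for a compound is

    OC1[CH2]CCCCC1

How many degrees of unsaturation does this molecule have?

Molecular formula: C7H14O.
DoU = (2C + 2 + N − H − X) / 2, where X is the halogen count and O/S are ignored.
    = (2·7 + 2 + 0 − 14 − 0) / 2 = 2 / 2 = 1.

1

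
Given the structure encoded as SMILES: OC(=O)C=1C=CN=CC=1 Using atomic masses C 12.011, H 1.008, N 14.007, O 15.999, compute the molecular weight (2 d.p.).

123.11 g/mol

First, the molecular formula is C6H5NO2 (counting implicit H from valence).
  C: 6 × 12.011 = 72.066
  H: 5 × 1.008 = 5.040
  N: 1 × 14.007 = 14.007
  O: 2 × 15.999 = 31.998
Sum: 6×12.011 + 5×1.008 + 1×14.007 + 2×15.999 = 123.111 → 123.11 g/mol.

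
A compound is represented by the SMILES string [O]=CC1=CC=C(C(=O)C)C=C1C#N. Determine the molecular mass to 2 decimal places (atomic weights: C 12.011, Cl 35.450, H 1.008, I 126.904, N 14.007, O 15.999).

First, the molecular formula is C10H7NO2 (counting implicit H from valence).
  C: 10 × 12.011 = 120.110
  H: 7 × 1.008 = 7.056
  N: 1 × 14.007 = 14.007
  O: 2 × 15.999 = 31.998
Sum: 10×12.011 + 7×1.008 + 1×14.007 + 2×15.999 = 173.171 → 173.17 g/mol.

173.17 g/mol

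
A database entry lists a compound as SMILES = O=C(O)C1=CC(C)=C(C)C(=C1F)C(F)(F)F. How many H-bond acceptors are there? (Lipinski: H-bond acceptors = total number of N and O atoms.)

2

N atoms: 0; O atoms: 2.
Lipinski HBA = 0 + 2 = 2.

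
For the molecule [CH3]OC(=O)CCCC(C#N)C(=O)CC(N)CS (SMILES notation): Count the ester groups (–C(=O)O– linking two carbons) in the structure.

The ester motif appears at heavy-atom position 3 in the SMILES.
Other groups present: 1 ketone, 1 nitrile, 1 primary amine, 1 thiol.
Ester count: 1.

1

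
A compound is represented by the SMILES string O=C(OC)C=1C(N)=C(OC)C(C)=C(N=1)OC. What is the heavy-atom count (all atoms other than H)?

Every atom symbol written in the SMILES (organic subset) is one heavy atom; implicit H are not written.
Heavy atoms by element → C:10, N:2, O:4.
Total: 16.

16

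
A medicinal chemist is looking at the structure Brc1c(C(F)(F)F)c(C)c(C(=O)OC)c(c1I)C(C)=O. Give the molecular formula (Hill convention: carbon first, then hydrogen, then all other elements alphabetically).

Walk through each heavy atom and fill implicit hydrogens from standard valence (C 4, N 3, O 2, S 2, halogen 1); for lowercase aromatic atoms, an aromatic c carries 1 H when it has two neighbours and 0 H with three, and aromatic n carries 0 H:
  atom 1: Br (halogen, monovalent) → 0 H
  atom 2: aromatic c, 3 neighbours → 0 H
  atom 3: aromatic c, 3 neighbours → 0 H
  atom 4: C, bond orders sum to 4 (valence 4) → 0 H
  atom 5: F (halogen, monovalent) → 0 H
  atom 6: F (halogen, monovalent) → 0 H
  atom 7: F (halogen, monovalent) → 0 H
  atom 8: aromatic c, 3 neighbours → 0 H
  atom 9: C, bond orders sum to 1 (valence 4) → 3 H
  atom 10: aromatic c, 3 neighbours → 0 H
  atom 11: C, bond orders sum to 4 (valence 4) → 0 H
  atom 12: O, bond orders sum to 2 (valence 2) → 0 H
  atom 13: O, bond orders sum to 2 (valence 2) → 0 H
  atom 14: C, bond orders sum to 1 (valence 4) → 3 H
  atom 15: aromatic c, 3 neighbours → 0 H
  atom 16: aromatic c, 3 neighbours → 0 H
  atom 17: I (halogen, monovalent) → 0 H
  atom 18: C, bond orders sum to 4 (valence 4) → 0 H
  atom 19: C, bond orders sum to 1 (valence 4) → 3 H
  atom 20: O, bond orders sum to 2 (valence 2) → 0 H
Totals → C:12, H:9, Br:1, F:3, I:1, O:3.
In Hill order: C12H9BrF3IO3.

C12H9BrF3IO3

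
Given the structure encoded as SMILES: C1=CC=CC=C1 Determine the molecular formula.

Walk through each heavy atom and fill implicit hydrogens from standard valence (C 4, N 3, O 2, S 2, halogen 1):
  atom 1: C, bond orders sum to 3 (valence 4) → 1 H
  atom 2: C, bond orders sum to 3 (valence 4) → 1 H
  atom 3: C, bond orders sum to 3 (valence 4) → 1 H
  atom 4: C, bond orders sum to 3 (valence 4) → 1 H
  atom 5: C, bond orders sum to 3 (valence 4) → 1 H
  atom 6: C, bond orders sum to 3 (valence 4) → 1 H
Totals → C:6, H:6.
In Hill order: C6H6.

C6H6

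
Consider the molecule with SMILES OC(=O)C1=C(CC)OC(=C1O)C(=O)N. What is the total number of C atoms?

Count every carbon token in the SMILES (each C, including those in ring-closure positions and inside branches).
Carbon count: 8.

8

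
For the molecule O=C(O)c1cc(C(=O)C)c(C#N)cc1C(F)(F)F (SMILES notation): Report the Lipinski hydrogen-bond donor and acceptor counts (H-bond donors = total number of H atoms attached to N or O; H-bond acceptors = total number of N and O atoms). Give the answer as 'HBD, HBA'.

Donors: find every N or O and count the H atoms it carries.
  atom 1 (O): bond orders sum to 2 → 0 H
  atom 3 (O): bond orders sum to 1 → 1 H
  atom 8 (O): bond orders sum to 2 → 0 H
  atom 12 (N): bond orders sum to 3 → 0 H
Lipinski HBD = 1.
Acceptors: N atoms = 1, O atoms = 3 → HBA = 4.

1, 4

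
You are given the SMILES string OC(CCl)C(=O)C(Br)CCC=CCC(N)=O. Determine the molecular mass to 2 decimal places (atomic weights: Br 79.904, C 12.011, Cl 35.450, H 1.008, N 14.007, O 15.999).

312.59 g/mol

First, the molecular formula is C10H15BrClNO3 (counting implicit H from valence).
  Br: 1 × 79.904 = 79.904
  C: 10 × 12.011 = 120.110
  Cl: 1 × 35.450 = 35.450
  H: 15 × 1.008 = 15.120
  N: 1 × 14.007 = 14.007
  O: 3 × 15.999 = 47.997
Sum: 1×79.904 + 10×12.011 + 1×35.450 + 15×1.008 + 1×14.007 + 3×15.999 = 312.588 → 312.59 g/mol.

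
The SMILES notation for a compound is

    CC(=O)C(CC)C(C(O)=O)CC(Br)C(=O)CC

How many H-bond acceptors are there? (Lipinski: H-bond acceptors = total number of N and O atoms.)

N atoms: 0; O atoms: 4.
Lipinski HBA = 0 + 4 = 4.

4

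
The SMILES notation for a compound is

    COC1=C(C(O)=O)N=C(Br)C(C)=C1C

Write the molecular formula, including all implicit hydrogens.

C9H10BrNO3

Walk through each heavy atom and fill implicit hydrogens from standard valence (C 4, N 3, O 2, S 2, halogen 1):
  atom 1: C, bond orders sum to 1 (valence 4) → 3 H
  atom 2: O, bond orders sum to 2 (valence 2) → 0 H
  atom 3: C, bond orders sum to 4 (valence 4) → 0 H
  atom 4: C, bond orders sum to 4 (valence 4) → 0 H
  atom 5: C, bond orders sum to 4 (valence 4) → 0 H
  atom 6: O, bond orders sum to 1 (valence 2) → 1 H
  atom 7: O, bond orders sum to 2 (valence 2) → 0 H
  atom 8: N, bond orders sum to 3 (valence 3) → 0 H
  atom 9: C, bond orders sum to 4 (valence 4) → 0 H
  atom 10: Br (halogen, monovalent) → 0 H
  atom 11: C, bond orders sum to 4 (valence 4) → 0 H
  atom 12: C, bond orders sum to 1 (valence 4) → 3 H
  atom 13: C, bond orders sum to 4 (valence 4) → 0 H
  atom 14: C, bond orders sum to 1 (valence 4) → 3 H
Totals → C:9, H:10, Br:1, N:1, O:3.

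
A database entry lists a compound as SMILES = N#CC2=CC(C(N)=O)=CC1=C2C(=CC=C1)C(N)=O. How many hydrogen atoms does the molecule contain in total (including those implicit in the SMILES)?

9

Walk through each heavy atom and fill implicit hydrogens from standard valence (C 4, N 3, O 2, S 2, halogen 1):
  atom 1: N, bond orders sum to 3 (valence 3) → 0 H
  atom 2: C, bond orders sum to 4 (valence 4) → 0 H
  atom 3: C, bond orders sum to 4 (valence 4) → 0 H
  atom 4: C, bond orders sum to 3 (valence 4) → 1 H
  atom 5: C, bond orders sum to 4 (valence 4) → 0 H
  atom 6: C, bond orders sum to 4 (valence 4) → 0 H
  atom 7: N, bond orders sum to 1 (valence 3) → 2 H
  atom 8: O, bond orders sum to 2 (valence 2) → 0 H
  atom 9: C, bond orders sum to 3 (valence 4) → 1 H
  atom 10: C, bond orders sum to 4 (valence 4) → 0 H
  atom 11: C, bond orders sum to 4 (valence 4) → 0 H
  atom 12: C, bond orders sum to 4 (valence 4) → 0 H
  atom 13: C, bond orders sum to 3 (valence 4) → 1 H
  atom 14: C, bond orders sum to 3 (valence 4) → 1 H
  atom 15: C, bond orders sum to 3 (valence 4) → 1 H
  atom 16: C, bond orders sum to 4 (valence 4) → 0 H
  atom 17: N, bond orders sum to 1 (valence 3) → 2 H
  atom 18: O, bond orders sum to 2 (valence 2) → 0 H
Total hydrogens: 9.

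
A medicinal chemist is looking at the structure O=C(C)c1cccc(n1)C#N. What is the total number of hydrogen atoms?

Walk through each heavy atom and fill implicit hydrogens from standard valence (C 4, N 3, O 2, S 2, halogen 1); for lowercase aromatic atoms, an aromatic c carries 1 H when it has two neighbours and 0 H with three, and aromatic n carries 0 H:
  atom 1: O, bond orders sum to 2 (valence 2) → 0 H
  atom 2: C, bond orders sum to 4 (valence 4) → 0 H
  atom 3: C, bond orders sum to 1 (valence 4) → 3 H
  atom 4: aromatic c, 3 neighbours → 0 H
  atom 5: aromatic c, 2 neighbours → 1 H
  atom 6: aromatic c, 2 neighbours → 1 H
  atom 7: aromatic c, 2 neighbours → 1 H
  atom 8: aromatic c, 3 neighbours → 0 H
  atom 9: aromatic n, 2 neighbours → 0 H
  atom 10: C, bond orders sum to 4 (valence 4) → 0 H
  atom 11: N, bond orders sum to 3 (valence 3) → 0 H
Total hydrogens: 6.

6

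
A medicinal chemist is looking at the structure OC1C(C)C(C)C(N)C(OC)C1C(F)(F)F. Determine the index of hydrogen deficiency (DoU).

1

Degree of unsaturation = (number of rings) + (number of π bonds).
Ring closures in the SMILES: 1.
π bonds: none → 0 DoU from unsaturation.
Total DoU = 1 + 0 = 1.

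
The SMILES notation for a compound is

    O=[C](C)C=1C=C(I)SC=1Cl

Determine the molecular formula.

Walk through each heavy atom and fill implicit hydrogens from standard valence (C 4, N 3, O 2, S 2, halogen 1):
  atom 1: O, bond orders sum to 2 (valence 2) → 0 H
  atom 2: C with explicit H count 0
  atom 3: C, bond orders sum to 1 (valence 4) → 3 H
  atom 4: C, bond orders sum to 4 (valence 4) → 0 H
  atom 5: C, bond orders sum to 3 (valence 4) → 1 H
  atom 6: C, bond orders sum to 4 (valence 4) → 0 H
  atom 7: I (halogen, monovalent) → 0 H
  atom 8: S, bond orders sum to 2 (valence 2) → 0 H
  atom 9: C, bond orders sum to 4 (valence 4) → 0 H
  atom 10: Cl (halogen, monovalent) → 0 H
Totals → C:6, H:4, Cl:1, I:1, O:1, S:1.

C6H4ClIOS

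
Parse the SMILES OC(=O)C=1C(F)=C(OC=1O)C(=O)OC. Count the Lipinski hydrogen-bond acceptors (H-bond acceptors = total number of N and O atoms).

N atoms: 0; O atoms: 6.
Lipinski HBA = 0 + 6 = 6.

6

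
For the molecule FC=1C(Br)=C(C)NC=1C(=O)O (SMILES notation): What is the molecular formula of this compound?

C6H5BrFNO2

Walk through each heavy atom and fill implicit hydrogens from standard valence (C 4, N 3, O 2, S 2, halogen 1):
  atom 1: F (halogen, monovalent) → 0 H
  atom 2: C, bond orders sum to 4 (valence 4) → 0 H
  atom 3: C, bond orders sum to 4 (valence 4) → 0 H
  atom 4: Br (halogen, monovalent) → 0 H
  atom 5: C, bond orders sum to 4 (valence 4) → 0 H
  atom 6: C, bond orders sum to 1 (valence 4) → 3 H
  atom 7: N, bond orders sum to 2 (valence 3) → 1 H
  atom 8: C, bond orders sum to 4 (valence 4) → 0 H
  atom 9: C, bond orders sum to 4 (valence 4) → 0 H
  atom 10: O, bond orders sum to 2 (valence 2) → 0 H
  atom 11: O, bond orders sum to 1 (valence 2) → 1 H
Totals → C:6, H:5, Br:1, F:1, N:1, O:2.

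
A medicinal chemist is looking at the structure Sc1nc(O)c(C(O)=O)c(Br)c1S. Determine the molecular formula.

Walk through each heavy atom and fill implicit hydrogens from standard valence (C 4, N 3, O 2, S 2, halogen 1); for lowercase aromatic atoms, an aromatic c carries 1 H when it has two neighbours and 0 H with three, and aromatic n carries 0 H:
  atom 1: S, bond orders sum to 1 (valence 2) → 1 H
  atom 2: aromatic c, 3 neighbours → 0 H
  atom 3: aromatic n, 2 neighbours → 0 H
  atom 4: aromatic c, 3 neighbours → 0 H
  atom 5: O, bond orders sum to 1 (valence 2) → 1 H
  atom 6: aromatic c, 3 neighbours → 0 H
  atom 7: C, bond orders sum to 4 (valence 4) → 0 H
  atom 8: O, bond orders sum to 1 (valence 2) → 1 H
  atom 9: O, bond orders sum to 2 (valence 2) → 0 H
  atom 10: aromatic c, 3 neighbours → 0 H
  atom 11: Br (halogen, monovalent) → 0 H
  atom 12: aromatic c, 3 neighbours → 0 H
  atom 13: S, bond orders sum to 1 (valence 2) → 1 H
Totals → C:6, H:4, Br:1, N:1, O:3, S:2.
In Hill order: C6H4BrNO3S2.

C6H4BrNO3S2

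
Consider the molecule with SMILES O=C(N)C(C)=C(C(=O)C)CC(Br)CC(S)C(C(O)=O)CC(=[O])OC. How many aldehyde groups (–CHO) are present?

0

Scan the SMILES for the aldehyde motif — none present.
Groups that are present: 1 alkene, 1 amide, 1 carboxylic acid, 1 ester, 1 ketone, 1 thiol.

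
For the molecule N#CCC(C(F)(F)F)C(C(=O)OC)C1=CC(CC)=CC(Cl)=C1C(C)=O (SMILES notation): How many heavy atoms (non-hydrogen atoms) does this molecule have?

25

Every atom symbol written in the SMILES (organic subset) is one heavy atom; implicit H are not written.
Heavy atoms by element → C:17, Cl:1, F:3, N:1, O:3.
Total: 25.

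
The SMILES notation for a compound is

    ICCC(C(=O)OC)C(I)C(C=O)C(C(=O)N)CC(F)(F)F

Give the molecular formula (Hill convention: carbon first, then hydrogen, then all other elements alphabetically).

Walk through each heavy atom and fill implicit hydrogens from standard valence (C 4, N 3, O 2, S 2, halogen 1):
  atom 1: I (halogen, monovalent) → 0 H
  atom 2: C, bond orders sum to 2 (valence 4) → 2 H
  atom 3: C, bond orders sum to 2 (valence 4) → 2 H
  atom 4: C, bond orders sum to 3 (valence 4) → 1 H
  atom 5: C, bond orders sum to 4 (valence 4) → 0 H
  atom 6: O, bond orders sum to 2 (valence 2) → 0 H
  atom 7: O, bond orders sum to 2 (valence 2) → 0 H
  atom 8: C, bond orders sum to 1 (valence 4) → 3 H
  atom 9: C, bond orders sum to 3 (valence 4) → 1 H
  atom 10: I (halogen, monovalent) → 0 H
  atom 11: C, bond orders sum to 3 (valence 4) → 1 H
  atom 12: C, bond orders sum to 3 (valence 4) → 1 H
  atom 13: O, bond orders sum to 2 (valence 2) → 0 H
  atom 14: C, bond orders sum to 3 (valence 4) → 1 H
  atom 15: C, bond orders sum to 4 (valence 4) → 0 H
  atom 16: O, bond orders sum to 2 (valence 2) → 0 H
  atom 17: N, bond orders sum to 1 (valence 3) → 2 H
  atom 18: C, bond orders sum to 2 (valence 4) → 2 H
  atom 19: C, bond orders sum to 4 (valence 4) → 0 H
  atom 20: F (halogen, monovalent) → 0 H
  atom 21: F (halogen, monovalent) → 0 H
  atom 22: F (halogen, monovalent) → 0 H
Totals → C:12, H:16, F:3, I:2, N:1, O:4.

C12H16F3I2NO4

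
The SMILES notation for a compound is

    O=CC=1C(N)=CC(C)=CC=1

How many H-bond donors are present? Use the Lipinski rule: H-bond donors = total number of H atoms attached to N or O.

2

Donors: find every N or O and count the H atoms it carries.
  atom 1 (O): bond orders sum to 2 → 0 H
  atom 5 (N): bond orders sum to 1 → 2 H
Lipinski HBD = 2.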